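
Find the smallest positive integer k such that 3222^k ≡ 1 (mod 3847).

3846

The order of 3222 must divide p − 1 = 3846 = 2 · 3 · 641.
Divisors: 1, 2, 3, 6, 641, 1282, 1923, 3846.
Check each in increasing order: 3222^1 ≡ 3222;  3222^2 ≡ 2078;  3222^3 ≡ 1536;  3222^6 ≡ 1085;  3222^641 ≡ 1955;  3222^1282 ≡ 1954;  3222^1923 ≡ 3846;  3222^3846 ≡ 1.
Smallest exponent giving 1 is 3846.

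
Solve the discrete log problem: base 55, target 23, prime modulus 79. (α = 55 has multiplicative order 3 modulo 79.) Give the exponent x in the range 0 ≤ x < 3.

2

Successive powers of 55 modulo 79:
  55^0=1  55^1=55  55^2=23
So 55^2 ≡ 23 (mod 79), giving x = 2.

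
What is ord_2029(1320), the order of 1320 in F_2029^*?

The order of 1320 must divide p − 1 = 2028 = 2^2 · 3 · 13^2.
Divisors: 1, 2, 3, 4, 6, 12, 13, 26, 39, 52, 78, 156, 169, 338, 507, 676, 1014, 2028.
Check each in increasing order: 1320^1 ≡ 1320;  1320^2 ≡ 1518;  1320^3 ≡ 1137;  1320^4 ≡ 1409;  1320^6 ≡ 296;  1320^12 ≡ 369;  1320^13 ≡ 120;  1320^26 ≡ 197;  1320^39 ≡ 1321;  1320^52 ≡ 258;  1320^78 ≡ 101;  1320^156 ≡ 56;  1320^169 ≡ 633;  1320^338 ≡ 976;  1320^507 ≡ 992;  1320^676 ≡ 975;  1320^1014 ≡ 2028;  1320^2028 ≡ 1.
Smallest exponent giving 1 is 2028.

2028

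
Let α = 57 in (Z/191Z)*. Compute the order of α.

The order of 57 must divide p − 1 = 190 = 2 · 5 · 19.
Divisors: 1, 2, 5, 10, 19, 38, 95, 190.
Check each in increasing order: 57^1 ≡ 57;  57^2 ≡ 2;  57^5 ≡ 37;  57^10 ≡ 32;  57^19 ≡ 152;  57^38 ≡ 184;  57^95 ≡ 190;  57^190 ≡ 1.
Smallest exponent giving 1 is 190.

190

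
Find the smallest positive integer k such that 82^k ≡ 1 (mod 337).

84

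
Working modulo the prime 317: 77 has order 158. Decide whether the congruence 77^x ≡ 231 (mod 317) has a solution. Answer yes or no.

no

231 ∈ ⟨77⟩ iff 231^158 ≡ 1 (mod 317), since |⟨77⟩| = 158.
231^158 mod 317 = 316.
Since 316 ≠ 1, 231 does not lie in the subgroup.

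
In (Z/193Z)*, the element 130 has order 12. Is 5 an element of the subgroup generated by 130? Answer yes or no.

no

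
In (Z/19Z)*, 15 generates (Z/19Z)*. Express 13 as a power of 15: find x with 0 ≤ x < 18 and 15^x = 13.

Successive powers of 15 modulo 19:
  15^0=1  15^1=15  15^2=16  15^3=12  15^4=9  15^5=2
  15^6=11  15^7=13
So 15^7 ≡ 13 (mod 19), giving x = 7.

7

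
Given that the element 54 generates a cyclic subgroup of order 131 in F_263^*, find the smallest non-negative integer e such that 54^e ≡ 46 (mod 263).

Baby-step giant-step with m = ceil(sqrt(131)) = 12.
Baby table (54^j mod 263 for j=0..11):
  0:1  1:54  2:23  3:190  4:3  5:162  6:69  7:44
  8:9  9:223  10:207  11:132
Giant step factor: 54^(-12) ≡ 39 (mod 263).
Scan 46·39^i mod 263 for i = 0, 1, …:
  i=0: 46   i=1: 216   i=2: 8   i=3: 49
  i=4: 70   i=5: 100   i=6: 218   i=7: 86
  i=8: 198   i=9: 95   i=10: 23
Match at i=10, j=2: e = 10·12 + 2 = 122.

122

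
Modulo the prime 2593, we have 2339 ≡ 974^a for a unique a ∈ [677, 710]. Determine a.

Compute 974^677 mod 2593 = 2361, then multiply by 974 repeatedly:
  974^677=2361  974^678=2216  974^679=1008  974^680=1638  974^681=717
  974^682=841  974^683=2339
Found 2339 at exponent 683.

683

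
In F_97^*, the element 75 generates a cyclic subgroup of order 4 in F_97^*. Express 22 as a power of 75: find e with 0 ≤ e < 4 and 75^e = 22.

3

Successive powers of 75 modulo 97:
  75^0=1  75^1=75  75^2=96  75^3=22
So 75^3 ≡ 22 (mod 97), giving e = 3.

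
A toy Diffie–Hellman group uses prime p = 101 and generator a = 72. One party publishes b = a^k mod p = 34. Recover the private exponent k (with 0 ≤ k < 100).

Baby-step giant-step with m = ceil(sqrt(100)) = 10.
Baby table (72^j mod 101 for j=0..9):
  0:1  1:72  2:33  3:53  4:79  5:32  6:82  7:46
  8:80  9:3
Giant step factor: 72^(-10) ≡ 65 (mod 101).
Scan 34·65^i mod 101 for i = 0, 1, …:
  i=0: 34   i=1: 89   i=2: 28   i=3: 2
  i=4: 29   i=5: 67   i=6: 12   i=7: 73
  i=8: 99   i=9: 72
Match at i=9, j=1: k = 9·10 + 1 = 91.

91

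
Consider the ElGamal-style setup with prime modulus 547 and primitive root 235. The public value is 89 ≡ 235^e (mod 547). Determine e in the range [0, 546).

69

Baby-step giant-step with m = ceil(sqrt(546)) = 24.
Baby table (235^j mod 547 for j=0..23):
  0:1  1:235  2:525  3:300  4:484  5:511  6:292  7:245
  8:140  9:80  10:202  11:428  12:479  13:430  14:402  15:386
  16:455  17:260  18:383  19:297  20:326  21:30  22:486  23:434
Giant step factor: 235^(-24) ≡ 311 (mod 547).
Scan 89·311^i mod 547 for i = 0, 1, …:
  i=0: 89   i=1: 329   i=2: 30
Match at i=2, j=21: e = 2·24 + 21 = 69.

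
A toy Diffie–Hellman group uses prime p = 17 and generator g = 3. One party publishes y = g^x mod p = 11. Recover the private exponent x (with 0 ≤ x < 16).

7

Successive powers of 3 modulo 17:
  3^0=1  3^1=3  3^2=9  3^3=10  3^4=13  3^5=5
  3^6=15  3^7=11
So 3^7 ≡ 11 (mod 17), giving x = 7.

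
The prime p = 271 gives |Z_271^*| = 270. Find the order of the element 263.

90

The order of 263 must divide p − 1 = 270 = 2 · 3^3 · 5.
Divisors: 1, 2, 3, 5, 6, 9, 10, 15, 18, 27, 30, 45, 54, 90, 135, 270.
Check each in increasing order: 263^1 ≡ 263;  263^2 ≡ 64;  263^3 ≡ 30;  263^5 ≡ 23;  263^6 ≡ 87;  263^9 ≡ 171;  263^10 ≡ 258;  263^15 ≡ 243;  263^18 ≡ 244;  263^27 ≡ 261;  263^30 ≡ 242;  263^45 ≡ 270;  263^54 ≡ 100;  263^90 ≡ 1.
Smallest exponent giving 1 is 90.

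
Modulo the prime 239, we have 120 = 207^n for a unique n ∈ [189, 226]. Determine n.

214

Compute 207^189 mod 239 = 28, then multiply by 207 repeatedly:
  207^189=28  207^190=60  207^191=231  207^192=17  207^193=173
  207^194=200  207^195=53  207^196=216  207^197=19  207^198=109
  207^199=97  207^200=3  207^201=143  207^202=204  207^203=164
  207^204=10  207^205=158  207^206=202  207^207=228  207^208=113
  207^209=208  207^210=36  207^211=43  207^212=58  207^213=56
  207^214=120
Found 120 at exponent 214.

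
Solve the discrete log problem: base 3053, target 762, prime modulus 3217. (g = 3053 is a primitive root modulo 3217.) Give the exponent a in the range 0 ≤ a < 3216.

Baby-step giant-step with m = ceil(sqrt(3216)) = 57.
Baby table (3053^j mod 3217 for j=0..56):
  0:1  1:3053  2:1160  3:2780  4:894  5:1366  6:1166  7:1796
  8:1420  9:1961  10:96  11:341  12:1982  13:3086  14:2182  15:2456
  16:2558  17:1915  18:1206  19:1670  20:2782  21:566  22:469  23:292
  24:367  25:935  26:1076  27:471  28:3181  29:2687  30:61  31:2864
  32:3203  33:2296  34:3062  35:2901  36:352  37:178  38:2978  39:592
  40:2639  41:1499  42:1873  43:1660  44:1205  45:1834  46:1622  47:1003
  48:2792  49:2143  50:2418  51:2356  52:2873  53:1727  54:3085  55:2346
  56:1296
Giant step factor: 3053^(-57) ≡ 797 (mod 3217).
Scan 762·797^i mod 3217 for i = 0, 1, …:
  i=0: 762   i=1: 2518   i=2: 2655   i=3: 2466
  i=4: 3032   i=5: 537   i=6: 128   i=7: 2289
  i=8: 294   i=9: 2694     …   i=15: 2403
  i=16: 1076
Match at i=16, j=26: a = 16·57 + 26 = 938.

938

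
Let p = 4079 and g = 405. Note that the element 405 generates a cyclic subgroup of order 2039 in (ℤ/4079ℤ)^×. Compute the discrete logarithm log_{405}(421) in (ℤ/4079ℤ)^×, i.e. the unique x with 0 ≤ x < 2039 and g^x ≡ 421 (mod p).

1497

Baby-step giant-step with m = ceil(sqrt(2039)) = 46.
Baby table (405^j mod 4079 for j=0..45):
  0:1  1:405  2:865  3:3610  4:1768  5:2215  6:3774  7:2924
  8:1310  9:280  10:3267  11:1539  12:3287  13:1481  14:192  15:259
  16:2920  17:3769  18:899  19:1064  20:2625  21:2585  22:2701  23:733
  24:3177  25:1800  26:2938  27:2901  28:153  29:780  30:1817  31:1665
  32:1290  33:338  34:2283  35:2761  36:559  37:2050  38:2213  39:2964
  40:1194  41:2248  42:823  43:2916  44:2149  45:1518
Giant step factor: 405^(-46) ≡ 2249 (mod 4079).
Scan 421·2249^i mod 4079 for i = 0, 1, …:
  i=0: 421   i=1: 501   i=2: 945   i=3: 146
  i=4: 2034   i=5: 1907   i=6: 1814   i=7: 686
  i=8: 952   i=9: 3652     …   i=31: 1537
  i=32: 1800
Match at i=32, j=25: x = 32·46 + 25 = 1497.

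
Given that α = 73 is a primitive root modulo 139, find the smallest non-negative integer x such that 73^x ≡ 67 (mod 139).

82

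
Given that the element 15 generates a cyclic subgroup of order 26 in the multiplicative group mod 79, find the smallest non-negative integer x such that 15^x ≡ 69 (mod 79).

Successive powers of 15 modulo 79:
  15^0=1  15^1=15  15^2=67  15^3=57  15^4=65  15^5=27
  15^6=10  15^7=71  15^8=38  15^9=17  15^10=18  15^11=33
  15^12=21  15^13=78  15^14=64  15^15=12  15^16=22  15^17=14
  15^18=52  15^19=69
So 15^19 ≡ 69 (mod 79), giving x = 19.

19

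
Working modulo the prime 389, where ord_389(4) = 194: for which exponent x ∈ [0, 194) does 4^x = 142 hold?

50

Baby-step giant-step with m = ceil(sqrt(194)) = 14.
Baby table (4^j mod 389 for j=0..13):
  0:1  1:4  2:16  3:64  4:256  5:246  6:206  7:46
  8:184  9:347  10:221  11:106  12:35  13:140
Giant step factor: 4^(-14) ≡ 91 (mod 389).
Scan 142·91^i mod 389 for i = 0, 1, …:
  i=0: 142   i=1: 85   i=2: 344   i=3: 184
Match at i=3, j=8: x = 3·14 + 8 = 50.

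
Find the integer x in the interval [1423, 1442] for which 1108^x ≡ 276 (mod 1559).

Compute 1108^1423 mod 1559 = 556, then multiply by 1108 repeatedly:
  1108^1423=556  1108^1424=243  1108^1425=1096  1108^1426=1466  1108^1427=1409
  1108^1428=613  1108^1429=1039  1108^1430=670  1108^1431=276
Found 276 at exponent 1431.

1431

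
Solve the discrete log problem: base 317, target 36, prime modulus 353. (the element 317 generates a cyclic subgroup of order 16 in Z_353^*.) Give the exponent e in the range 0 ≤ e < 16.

Successive powers of 317 modulo 353:
  317^0=1  317^1=317  317^2=237  317^3=293  317^4=42  317^5=253
  317^6=70  317^7=304  317^8=352  317^9=36
So 317^9 ≡ 36 (mod 353), giving e = 9.

9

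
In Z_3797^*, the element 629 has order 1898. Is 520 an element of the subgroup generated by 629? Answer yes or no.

520 ∈ ⟨629⟩ iff 520^1898 ≡ 1 (mod 3797), since |⟨629⟩| = 1898.
520^1898 mod 3797 = 1.
Since 1 = 1, 520 lies in the subgroup.

yes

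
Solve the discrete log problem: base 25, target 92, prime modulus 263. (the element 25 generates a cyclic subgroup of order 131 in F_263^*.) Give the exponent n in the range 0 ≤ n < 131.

6

Successive powers of 25 modulo 263:
  25^0=1  25^1=25  25^2=99  25^3=108  25^4=70  25^5=172
  25^6=92
So 25^6 ≡ 92 (mod 263), giving n = 6.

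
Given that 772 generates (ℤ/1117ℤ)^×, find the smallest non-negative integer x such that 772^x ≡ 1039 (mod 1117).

647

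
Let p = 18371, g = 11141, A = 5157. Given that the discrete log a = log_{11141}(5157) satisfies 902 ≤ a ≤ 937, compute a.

902

Compute 11141^902 mod 18371 = 5157, then multiply by 11141 repeatedly:
  11141^902=5157
Found 5157 at exponent 902.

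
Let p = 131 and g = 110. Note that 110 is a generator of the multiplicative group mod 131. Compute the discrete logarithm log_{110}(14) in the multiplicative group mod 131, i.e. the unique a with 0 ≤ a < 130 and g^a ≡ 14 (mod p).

Baby-step giant-step with m = ceil(sqrt(130)) = 12.
Baby table (110^j mod 131 for j=0..11):
  0:1  1:110  2:48  3:40  4:77  5:86  6:28  7:67
  8:34  9:72  10:60  11:50
Giant step factor: 110^(-12) ≡ 65 (mod 131).
Scan 14·65^i mod 131 for i = 0, 1, …:
  i=0: 14   i=1: 124   i=2: 69   i=3: 31
  i=4: 50
Match at i=4, j=11: a = 4·12 + 11 = 59.

59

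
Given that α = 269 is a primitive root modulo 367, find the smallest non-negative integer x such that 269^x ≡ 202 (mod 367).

118

Baby-step giant-step with m = ceil(sqrt(366)) = 20.
Baby table (269^j mod 367 for j=0..19):
  0:1  1:269  2:62  3:163  4:174  5:197  6:145  7:103
  8:182  9:147  10:274  11:306  12:106  13:255  14:333  15:29
  16:94  17:330  18:323  19:275
Giant step factor: 269^(-20) ≡ 30 (mod 367).
Scan 202·30^i mod 367 for i = 0, 1, …:
  i=0: 202   i=1: 188   i=2: 135   i=3: 13
  i=4: 23   i=5: 323
Match at i=5, j=18: x = 5·20 + 18 = 118.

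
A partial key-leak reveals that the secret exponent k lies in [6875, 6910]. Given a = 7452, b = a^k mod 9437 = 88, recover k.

Compute 7452^6875 mod 9437 = 9376, then multiply by 7452 repeatedly:
  7452^6875=9376  7452^6876=7841  7452^6877=6665  7452^6878=649  7452^6879=4604
  7452^6880=5513  7452^6881=3615  7452^6882=5782  7452^6883=7559  7452^6884=215
  7452^6885=7327  7452^6886=7759  7452^6887=9006  7452^6888=6205  7452^6889=7797
  7452^6890=9072  7452^6891=7313  7452^6892=7238  7452^6893=5121  7452^6894=7901
  7452^6895=809  7452^6896=7862  7452^6897=2728  7452^6898=1758  7452^6899=2060
  7452^6900=6558  7452^6901=5430  7452^6902=7941  7452^6903=6342  7452^6904=88
Found 88 at exponent 6904.

6904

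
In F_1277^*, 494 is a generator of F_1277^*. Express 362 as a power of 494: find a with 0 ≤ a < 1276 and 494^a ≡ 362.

Baby-step giant-step with m = ceil(sqrt(1276)) = 36.
Baby table (494^j mod 1277 for j=0..35):
  0:1  1:494  2:129  3:1153  4:40  5:605  6:52  7:148
  8:323  9:1214  10:803  11:812  12:150  13:34  14:195  15:555
  16:892  17:83  18:138  19:491  20:1201  21:766  22:412  23:485
  24:791  25:1269  26:1156  27:245  28:992  29:957  30:268  31:861
  32:93  33:1247  34:504  35:1238
Giant step factor: 494^(-36) ≡ 23 (mod 1277).
Scan 362·23^i mod 1277 for i = 0, 1, …:
  i=0: 362   i=1: 664   i=2: 1225   i=3: 81
  i=4: 586   i=5: 708   i=6: 960   i=7: 371
  i=8: 871   i=9: 878     …   i=18: 1170
  i=19: 93
Match at i=19, j=32: a = 19·36 + 32 = 716.

716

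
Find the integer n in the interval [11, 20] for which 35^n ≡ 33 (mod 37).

Compute 35^11 mod 37 = 24, then multiply by 35 repeatedly:
  35^11=24  35^12=26  35^13=22  35^14=30  35^15=14
  35^16=9  35^17=19  35^18=36  35^19=2  35^20=33
Found 33 at exponent 20.

20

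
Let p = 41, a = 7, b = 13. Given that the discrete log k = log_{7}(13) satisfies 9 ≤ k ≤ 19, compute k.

9

Compute 7^9 mod 41 = 13, then multiply by 7 repeatedly:
  7^9=13
Found 13 at exponent 9.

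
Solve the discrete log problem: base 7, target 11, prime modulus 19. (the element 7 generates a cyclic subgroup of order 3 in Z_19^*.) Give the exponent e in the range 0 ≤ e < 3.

2

Successive powers of 7 modulo 19:
  7^0=1  7^1=7  7^2=11
So 7^2 ≡ 11 (mod 19), giving e = 2.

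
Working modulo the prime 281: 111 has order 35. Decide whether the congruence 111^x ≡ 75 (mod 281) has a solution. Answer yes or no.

no

75 ∈ ⟨111⟩ iff 75^35 ≡ 1 (mod 281), since |⟨111⟩| = 35.
75^35 mod 281 = 221.
Since 221 ≠ 1, 75 does not lie in the subgroup.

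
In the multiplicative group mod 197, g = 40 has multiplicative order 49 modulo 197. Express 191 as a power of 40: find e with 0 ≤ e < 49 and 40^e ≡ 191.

Baby-step giant-step with m = ceil(sqrt(49)) = 7.
Baby table (40^j mod 197 for j=0..6):
  0:1  1:40  2:24  3:172  4:182  5:188  6:34
Giant step factor: 40^(-7) ≡ 114 (mod 197).
Scan 191·114^i mod 197 for i = 0, 1, …:
  i=0: 191   i=1: 104   i=2: 36   i=3: 164
  i=4: 178   i=5: 1
Match at i=5, j=0: e = 5·7 + 0 = 35.

35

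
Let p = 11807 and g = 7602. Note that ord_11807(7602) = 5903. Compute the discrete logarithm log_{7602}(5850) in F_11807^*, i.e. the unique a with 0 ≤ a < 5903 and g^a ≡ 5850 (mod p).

Baby-step giant-step with m = ceil(sqrt(5903)) = 77.
Baby table (7602^j mod 11807 for j=0..76):
  0:1  1:7602  2:6946  3:2588  4:3514  5:5994  6:3175  7:2842
  8:9881  9:11035  10:11142  11:9873  12:9254  13:2802  14:976  15:4756
  16:2078  17:10997  18:5634  19:5679  20:5366  21:10954  22:9344  23:2176
  24:345  25:1536  26:11356  27:7335  28:8016  29:1705  30:9131  31:509
  32:8529  33:5221  34:6715  35:5769  36:4740  37:10323  38:6124  39:11454
  40:8490  41:3918  42:7382  43:11100  44:9378  45:890  46:369  47:6879
  48:955  49:10412  50:9703  51:3877  52:2682  53:9682  54:9533  55:10307
  56:2562  57:6581  58:2503  59:6729  60:5934  61:7528  62:11134  63:8092
  64:914  65:5712  66:8285  67:4032  68:292  69:68  70:9235  71:48
  72:10686  73:2812  74:6154  75:3374  76:4344
Giant step factor: 7602^(-77) ≡ 5660 (mod 11807).
Scan 5850·5660^i mod 11807 for i = 0, 1, …:
  i=0: 5850   i=1: 4172   i=2: 11327   i=3: 10617
  i=4: 6397   i=5: 6758   i=6: 7407   i=7: 8770
  i=8: 1572   i=9: 6849     …   i=27: 11653
  i=28: 2078
Match at i=28, j=16: a = 28·77 + 16 = 2172.

2172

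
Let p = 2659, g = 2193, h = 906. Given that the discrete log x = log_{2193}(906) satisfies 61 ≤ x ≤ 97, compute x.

66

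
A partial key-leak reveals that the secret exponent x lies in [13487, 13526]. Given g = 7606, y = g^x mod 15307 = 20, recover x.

13505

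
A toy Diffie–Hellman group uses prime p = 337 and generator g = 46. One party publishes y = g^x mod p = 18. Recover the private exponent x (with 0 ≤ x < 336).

Baby-step giant-step with m = ceil(sqrt(336)) = 19.
Baby table (46^j mod 337 for j=0..18):
  0:1  1:46  2:94  3:280  4:74  5:34  6:216  7:163
  8:84  9:157  10:145  11:267  12:150  13:160  14:283  15:212
  16:316  17:45  18:48
Giant step factor: 46^(-19) ≡ 183 (mod 337).
Scan 18·183^i mod 337 for i = 0, 1, …:
  i=0: 18   i=1: 261   i=2: 246   i=3: 197
  i=4: 329   i=5: 221   i=6: 3   i=7: 212
Match at i=7, j=15: x = 7·19 + 15 = 148.

148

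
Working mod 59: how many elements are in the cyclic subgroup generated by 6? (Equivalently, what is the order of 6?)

The order of 6 must divide p − 1 = 58 = 2 · 29.
Divisors: 1, 2, 29, 58.
Check each in increasing order: 6^1 ≡ 6;  6^2 ≡ 36;  6^29 ≡ 58;  6^58 ≡ 1.
Smallest exponent giving 1 is 58.

58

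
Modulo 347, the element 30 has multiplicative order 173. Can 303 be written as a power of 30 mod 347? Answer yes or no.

no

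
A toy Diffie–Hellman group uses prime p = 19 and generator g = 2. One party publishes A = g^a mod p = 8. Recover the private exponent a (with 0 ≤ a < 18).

3

Successive powers of 2 modulo 19:
  2^0=1  2^1=2  2^2=4  2^3=8
So 2^3 ≡ 8 (mod 19), giving a = 3.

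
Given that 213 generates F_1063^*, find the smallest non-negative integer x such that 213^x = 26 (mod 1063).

286

Baby-step giant-step with m = ceil(sqrt(1062)) = 33.
Baby table (213^j mod 1063 for j=0..32):
  0:1  1:213  2:723  3:927  4:796  5:531  6:425  7:170
  8:68  9:665  10:266  11:319  12:978  13:1029  14:199  15:930
  16:372  17:574  18:17  19:432  20:598  21:877  22:776  23:523
  24:847  25:764  26:93  27:675  28:270  29:108  30:681  31:485
  32:194
Giant step factor: 213^(-33) ≡ 1000 (mod 1063).
Scan 26·1000^i mod 1063 for i = 0, 1, …:
  i=0: 26   i=1: 488   i=2: 83   i=3: 86
  i=4: 960   i=5: 111   i=6: 448   i=7: 477
  i=8: 776
Match at i=8, j=22: x = 8·33 + 22 = 286.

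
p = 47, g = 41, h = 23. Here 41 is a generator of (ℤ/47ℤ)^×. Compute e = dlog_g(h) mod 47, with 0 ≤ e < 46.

31

Baby-step giant-step with m = ceil(sqrt(46)) = 7.
Baby table (41^j mod 47 for j=0..6):
  0:1  1:41  2:36  3:19  4:27  5:26  6:32
Giant step factor: 41^(-7) ≡ 35 (mod 47).
Scan 23·35^i mod 47 for i = 0, 1, …:
  i=0: 23   i=1: 6   i=2: 22   i=3: 18
  i=4: 19
Match at i=4, j=3: e = 4·7 + 3 = 31.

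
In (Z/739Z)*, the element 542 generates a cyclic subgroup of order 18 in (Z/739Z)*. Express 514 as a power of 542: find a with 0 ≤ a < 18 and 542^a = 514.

7

Successive powers of 542 modulo 739:
  542^0=1  542^1=542  542^2=381  542^3=321  542^4=317  542^5=366
  542^6=320  542^7=514
So 542^7 ≡ 514 (mod 739), giving a = 7.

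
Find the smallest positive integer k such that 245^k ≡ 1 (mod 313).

104

The order of 245 must divide p − 1 = 312 = 2^3 · 3 · 13.
Divisors: 1, 2, 3, 4, 6, 8, 12, 13, 24, 26, 39, 52, 78, 104, 156, 312.
Check each in increasing order: 245^1 ≡ 245;  245^2 ≡ 242;  245^3 ≡ 133;  245^4 ≡ 33;  245^6 ≡ 161;  245^8 ≡ 150;  245^12 ≡ 255;  245^13 ≡ 188;  245^24 ≡ 234;  245^26 ≡ 288;  245^39 ≡ 308;  245^52 ≡ 312;  245^78 ≡ 25;  245^104 ≡ 1.
Smallest exponent giving 1 is 104.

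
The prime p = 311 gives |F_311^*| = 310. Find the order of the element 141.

The order of 141 must divide p − 1 = 310 = 2 · 5 · 31.
Divisors: 1, 2, 5, 10, 31, 62, 155, 310.
Check each in increasing order: 141^1 ≡ 141;  141^2 ≡ 288;  141^5 ≡ 260;  141^10 ≡ 113;  141^31 ≡ 52;  141^62 ≡ 216;  141^155 ≡ 1.
Smallest exponent giving 1 is 155.

155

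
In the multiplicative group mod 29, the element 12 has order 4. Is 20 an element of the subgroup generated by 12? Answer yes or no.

⟨12⟩ has order 4; its elements mod 29 are {1, 12, 17, 28}.
20 is not in this set.

no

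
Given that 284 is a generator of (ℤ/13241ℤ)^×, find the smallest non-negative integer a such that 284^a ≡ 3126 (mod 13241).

2476

Baby-step giant-step with m = ceil(sqrt(13240)) = 116.
Baby table (284^j mod 13241 for j=0..115):
  0:1  1:284  2:1210  3:12615  4:7590  5:10518  6:7887  7:2179
  8:9750  9:1631  10:13010  11:601  12:11792  13:12196  14:7763  15:6686
  16:5361  17:13050  18:11961  19:7228  20:397  21:6820  22:3694  23:3057
  24:7523  25:4731  26:6263  27:4398  28:4378  29:11939  30:980  31:259
  32:7351  33:8847  34:9999  35:6142  36:9757  37:3619  38:8239  39:9460
  40:11958  41:6376  42:10008  43:8698  44:7406  45:11226  46:10344  47:11435
  48:3495  49:12746  50:5071  51:10136  52:5327  53:3394  54:10544  55:2030
  56:7157  57:6715  58:356  59:8417  60:7048  61:2241  62:876  63:10446
  64:680  65:7746  66:1858  67:11273  68:10451  69:2100  70:555  71:11969
  72:9500  73:10077  74:1812  75:11450  76:7755  77:4414  78:8922  79:4817
  80:4205  81:2530  82:3506  83:2629  84:5140  85:3250  86:9371  87:13164
  88:4614  89:12758  90:8479  91:11415  92:11056  93:1787  94:4350  95:3987
  96:6823  97:4546  98:6687  99:5645  100:1019  101:11335  102:1577  103:10915
  104:1466  105:5873  106:12807  107:9154  108:4500  109:6864  110:2949  111:3333
  112:6461  113:7666  114:5620  115:7160
Giant step factor: 284^(-116) ≡ 7946 (mod 13241).
Scan 3126·7946^i mod 13241 for i = 0, 1, …:
  i=0: 3126   i=1: 12321   i=2: 11953   i=3: 845
  i=4: 1183   i=5: 12249   i=6: 9204   i=7: 4941
  i=8: 1621   i=9: 10214     …   i=20: 10433
  i=21: 11958
Match at i=21, j=40: a = 21·116 + 40 = 2476.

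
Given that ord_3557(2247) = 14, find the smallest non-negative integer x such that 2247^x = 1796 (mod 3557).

5

Successive powers of 2247 modulo 3557:
  2247^0=1  2247^1=2247  2247^2=1626  2247^3=583  2247^4=1025  2247^5=1796
So 2247^5 ≡ 1796 (mod 3557), giving x = 5.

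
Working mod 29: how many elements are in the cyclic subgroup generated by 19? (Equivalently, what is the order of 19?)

28

The order of 19 must divide p − 1 = 28 = 2^2 · 7.
Divisors: 1, 2, 4, 7, 14, 28.
Check each in increasing order: 19^1 ≡ 19;  19^2 ≡ 13;  19^4 ≡ 24;  19^7 ≡ 12;  19^14 ≡ 28;  19^28 ≡ 1.
Smallest exponent giving 1 is 28.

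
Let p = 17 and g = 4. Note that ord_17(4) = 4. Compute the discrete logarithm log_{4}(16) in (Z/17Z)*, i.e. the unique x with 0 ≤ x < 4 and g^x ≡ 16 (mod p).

Successive powers of 4 modulo 17:
  4^0=1  4^1=4  4^2=16
So 4^2 ≡ 16 (mod 17), giving x = 2.

2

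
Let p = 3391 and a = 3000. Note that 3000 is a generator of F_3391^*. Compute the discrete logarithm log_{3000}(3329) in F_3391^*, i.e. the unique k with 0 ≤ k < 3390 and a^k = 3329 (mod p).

1079

Baby-step giant-step with m = ceil(sqrt(3390)) = 59.
Baby table (3000^j mod 3391 for j=0..58):
  0:1  1:3000  2:286  3:77  4:412  5:1676  6:2538  7:1205
  8:194  9:2139  10:1228  11:1374  12:1935  13:2999  14:677  15:3182
  16:335  17:1264  18:862  19:2058  20:2380  21:1945  22:2480  23:146
  24:561  25:1064  26:1069  27:2505  28:544  29:929  30:2989  31:1196
  32:322  33:2956  34:535  35:1057  36:415  37:503  38:5  39:1436
  40:1430  41:385  42:2060  43:1598  44:2517  45:2634  46:970  47:522
  48:2749  49:88  50:2893  51:1431  52:3385  53:2346  54:1675  55:2929
  56:919  57:117  58:1727
Giant step factor: 3000^(-59) ≡ 2899 (mod 3391).
Scan 3329·2899^i mod 3391 for i = 0, 1, …:
  i=0: 3329   i=1: 3376   i=2: 598   i=3: 801
  i=4: 2655   i=5: 2666   i=6: 645   i=7: 1414
  i=8: 2858   i=9: 1129     …   i=17: 25
  i=18: 1264
Match at i=18, j=17: k = 18·59 + 17 = 1079.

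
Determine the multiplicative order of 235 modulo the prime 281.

The order of 235 must divide p − 1 = 280 = 2^3 · 5 · 7.
Divisors: 1, 2, 4, 5, 7, 8, 10, 14, 20, 28, 35, 40, 56, 70, 140, 280.
Check each in increasing order: 235^1 ≡ 235;  235^2 ≡ 149;  235^4 ≡ 2;  235^5 ≡ 189;  235^7 ≡ 61;  235^8 ≡ 4;  235^10 ≡ 34;  235^14 ≡ 68;  235^20 ≡ 32;  235^28 ≡ 128;  235^35 ≡ 221;  235^40 ≡ 181;  235^56 ≡ 86;  235^70 ≡ 228;  235^140 ≡ 280;  235^280 ≡ 1.
Smallest exponent giving 1 is 280.

280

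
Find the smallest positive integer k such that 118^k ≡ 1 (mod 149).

The order of 118 must divide p − 1 = 148 = 2^2 · 37.
Divisors: 1, 2, 4, 37, 74, 148.
Check each in increasing order: 118^1 ≡ 118;  118^2 ≡ 67;  118^4 ≡ 19;  118^37 ≡ 148;  118^74 ≡ 1.
Smallest exponent giving 1 is 74.

74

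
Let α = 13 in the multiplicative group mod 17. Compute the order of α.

4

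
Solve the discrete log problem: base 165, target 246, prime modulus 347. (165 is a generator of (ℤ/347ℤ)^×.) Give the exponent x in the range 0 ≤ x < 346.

Baby-step giant-step with m = ceil(sqrt(346)) = 19.
Baby table (165^j mod 347 for j=0..18):
  0:1  1:165  2:159  3:210  4:297  5:78  6:31  7:257
  8:71  9:264  10:185  11:336  12:267  13:333  14:119  15:203
  16:183  17:6  18:296
Giant step factor: 165^(-19) ≡ 343 (mod 347).
Scan 246·343^i mod 347 for i = 0, 1, …:
  i=0: 246   i=1: 57   i=2: 119
Match at i=2, j=14: x = 2·19 + 14 = 52.

52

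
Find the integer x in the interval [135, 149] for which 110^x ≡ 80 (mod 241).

146

Compute 110^135 mod 241 = 130, then multiply by 110 repeatedly:
  110^135=130  110^136=81  110^137=234  110^138=194  110^139=132
  110^140=60  110^141=93  110^142=108  110^143=71  110^144=98
  110^145=176  110^146=80
Found 80 at exponent 146.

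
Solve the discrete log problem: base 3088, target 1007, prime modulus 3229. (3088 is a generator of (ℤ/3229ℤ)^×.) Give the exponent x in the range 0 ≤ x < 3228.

Baby-step giant-step with m = ceil(sqrt(3228)) = 57.
Baby table (3088^j mod 3229 for j=0..56):
  0:1  1:3088  2:507  3:2780  4:1958  5:1616  6:1403  7:2375
  8:941  9:2937  10:2424  11:490  12:1948  13:3026  14:2791  15:407
  16:735  17:2922  18:1310  19:2572  20:2225  21:2717  22:1154  23:1965
  24:629  25:1723  26:2461  27:1731  28:1333  29:2558  30:970  31:2077
  32:982  33:385  34:608  35:1455  36:1501  37:1473  38:2192  39:912
  40:568  41:637  42:595  43:59  44:1368  45:852  46:2570  47:2507
  48:1703  49:2052  50:1278  51:626  52:2146  53:940  54:3078  55:1917
  56:939
Giant step factor: 3088^(-57) ≡ 2906 (mod 3229).
Scan 1007·2906^i mod 3229 for i = 0, 1, …:
  i=0: 1007   i=1: 868   i=2: 559   i=3: 267
  i=4: 942   i=5: 2489   i=6: 74   i=7: 1930
  i=8: 3036   i=9: 988     …   i=47: 2639
  i=48: 59
Match at i=48, j=43: x = 48·57 + 43 = 2779.

2779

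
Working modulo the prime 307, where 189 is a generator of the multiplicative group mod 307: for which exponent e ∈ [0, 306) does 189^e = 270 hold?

Baby-step giant-step with m = ceil(sqrt(306)) = 18.
Baby table (189^j mod 307 for j=0..17):
  0:1  1:189  2:109  3:32  4:215  5:111  6:103  7:126
  8:175  9:226  10:41  11:74  12:171  13:84  14:219  15:253
  16:232  17:254
Giant step factor: 189^(-18) ≡ 272 (mod 307).
Scan 270·272^i mod 307 for i = 0, 1, …:
  i=0: 270   i=1: 67   i=2: 111
Match at i=2, j=5: e = 2·18 + 5 = 41.

41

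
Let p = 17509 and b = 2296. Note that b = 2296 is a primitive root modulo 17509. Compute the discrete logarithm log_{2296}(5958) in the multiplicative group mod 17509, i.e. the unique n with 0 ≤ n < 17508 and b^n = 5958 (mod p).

9853

Baby-step giant-step with m = ceil(sqrt(17508)) = 133.
Baby table (2296^j mod 17509 for j=0..132):
  0:1  1:2296  2:1407  3:8816  4:1132  5:7740  6:16914  7:17091
  8:3267  9:7180  10:9311  11:17076  12:3845  13:3584  14:17143  15:96
  16:10308  17:12509  18:5904  19:3618  20:7662  21:12916  22:12399  23:15979
  24:6429  25:897  26:10959  27:1431  28:11393  29:17391  30:9216  31:9064
  32:10252  33:6496  34:14657  35:174  36:14306  37:17201  38:10701  39:4369
  40:16076  41:1524  42:14813  43:8170  44:6181  45:9286  46:12203  47:3688
  48:10801  49:6352  50:16704  51:7674  52:5450  53:11774  54:16717  55:2504
  56:6232  57:3819  58:13924  59:15579  60:16006  61:15894  62:3868  63:3865
  64:14486  65:10265  66:1326  67:15439  68:9728  69:11513  70:12767  71:2966
  72:16444  73:6020  74:7319  75:13293  76:2541  77:3639  78:3351  79:7445
  80:4936  81:4733  82:11388  83:5911  84:2181  85:2  86:4592  87:2814
  88:123  89:2264  90:15480  91:16319  92:16673  93:6534  94:14360  95:1113
  96:16643  97:7690  98:7168  99:16777  100:192  101:3107  102:7509  103:11808
  104:7236  105:15324  106:8323  107:7289  108:14449  109:12858  110:1794  111:4409
  112:2862  113:5277  114:17273  115:923  116:619  117:2995  118:12992  119:11805
  120:348  121:11103  122:16893  123:3893  124:8738  125:14643  126:3048  127:12117
  128:16340  129:12362  130:1063  131:6897  132:7376
Giant step factor: 2296^(-133) ≡ 17432 (mod 17509).
Scan 5958·17432^i mod 17509 for i = 0, 1, …:
  i=0: 5958   i=1: 13977   i=2: 9329   i=3: 17045
  i=4: 710   i=5: 15366   i=6: 7430   i=7: 5687
  i=8: 17335   i=9: 13398     …   i=73: 13649
  i=74: 17076
Match at i=74, j=11: n = 74·133 + 11 = 9853.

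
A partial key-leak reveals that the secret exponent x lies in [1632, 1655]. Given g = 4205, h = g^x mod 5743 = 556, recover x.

1633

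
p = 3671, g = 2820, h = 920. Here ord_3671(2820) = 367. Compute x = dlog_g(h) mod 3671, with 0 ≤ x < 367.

Baby-step giant-step with m = ceil(sqrt(367)) = 20.
Baby table (2820^j mod 3671 for j=0..19):
  0:1  1:2820  2:1014  3:3442  4:316  5:2738  6:1047  7:1056
  8:739  9:2523  10:462  11:3306  12:2251  13:661  14:2823  15:2132
  16:2813  17:3300  18:15  19:1919
Giant step factor: 2820^(-20) ≡ 2003 (mod 3671).
Scan 920·2003^i mod 3671 for i = 0, 1, …:
  i=0: 920   i=1: 3589   i=2: 949   i=3: 2940
  i=4: 536   i=5: 1676   i=6: 1734   i=7: 436
  i=8: 3281   i=9: 753     …   i=13: 726
  i=14: 462
Match at i=14, j=10: x = 14·20 + 10 = 290.

290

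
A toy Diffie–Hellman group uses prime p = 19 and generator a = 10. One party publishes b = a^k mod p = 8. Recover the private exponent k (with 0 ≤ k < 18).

Successive powers of 10 modulo 19:
  10^0=1  10^1=10  10^2=5  10^3=12  10^4=6  10^5=3
  10^6=11  10^7=15  10^8=17  10^9=18  10^10=9  10^11=14
  10^12=7  10^13=13  10^14=16  10^15=8
So 10^15 ≡ 8 (mod 19), giving k = 15.

15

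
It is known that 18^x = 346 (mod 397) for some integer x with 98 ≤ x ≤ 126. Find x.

Compute 18^98 mod 397 = 202, then multiply by 18 repeatedly:
  18^98=202  18^99=63  18^100=340  18^101=165  18^102=191
  18^103=262  18^104=349  18^105=327  18^106=328  18^107=346
Found 346 at exponent 107.

107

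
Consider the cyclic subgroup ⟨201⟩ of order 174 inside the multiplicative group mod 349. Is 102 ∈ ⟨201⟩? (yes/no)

102 ∈ ⟨201⟩ iff 102^174 ≡ 1 (mod 349), since |⟨201⟩| = 174.
102^174 mod 349 = 348.
Since 348 ≠ 1, 102 does not lie in the subgroup.

no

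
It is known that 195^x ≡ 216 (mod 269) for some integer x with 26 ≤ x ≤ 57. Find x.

Compute 195^26 mod 269 = 13, then multiply by 195 repeatedly:
  195^26=13  195^27=114  195^28=172  195^29=184  195^30=103
  195^31=179  195^32=204  195^33=237  195^34=216
Found 216 at exponent 34.

34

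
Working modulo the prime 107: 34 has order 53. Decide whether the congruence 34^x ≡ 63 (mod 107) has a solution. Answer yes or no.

no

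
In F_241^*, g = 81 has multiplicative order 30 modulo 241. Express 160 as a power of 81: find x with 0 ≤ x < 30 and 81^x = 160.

Successive powers of 81 modulo 241:
  81^0=1  81^1=81  81^2=54  81^3=36  81^4=24  81^5=16
  81^6=91  81^7=141  81^8=94  81^9=143  81^10=15  81^11=10
  81^12=87  81^13=58  81^14=119  81^15=240  81^16=160
So 81^16 ≡ 160 (mod 241), giving x = 16.

16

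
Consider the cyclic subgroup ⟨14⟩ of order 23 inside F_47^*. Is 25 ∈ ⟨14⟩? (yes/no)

yes

25 ∈ ⟨14⟩ iff 25^23 ≡ 1 (mod 47), since |⟨14⟩| = 23.
25^23 mod 47 = 1.
Since 1 = 1, 25 lies in the subgroup.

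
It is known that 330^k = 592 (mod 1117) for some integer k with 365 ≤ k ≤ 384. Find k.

Compute 330^365 mod 1117 = 87, then multiply by 330 repeatedly:
  330^365=87  330^366=785  330^367=1023  330^368=256  330^369=705
  330^370=314  330^371=856  330^372=996  330^373=282  330^374=349
  330^375=119  330^376=175  330^377=783  330^378=363  330^379=271
  330^380=70  330^381=760  330^382=592
Found 592 at exponent 382.

382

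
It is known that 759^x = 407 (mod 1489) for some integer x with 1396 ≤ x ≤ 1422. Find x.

1404

Compute 759^1396 mod 1489 = 578, then multiply by 759 repeatedly:
  759^1396=578  759^1397=936  759^1398=171  759^1399=246  759^1400=589
  759^1401=351  759^1402=1367  759^1403=1209  759^1404=407
Found 407 at exponent 1404.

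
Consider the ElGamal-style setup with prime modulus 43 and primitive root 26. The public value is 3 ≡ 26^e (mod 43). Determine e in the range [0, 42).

Baby-step giant-step with m = ceil(sqrt(42)) = 7.
Baby table (26^j mod 43 for j=0..6):
  0:1  1:26  2:31  3:32  4:15  5:3  6:35
Giant step factor: 26^(-7) ≡ 37 (mod 43).
Scan 3·37^i mod 43 for i = 0, 1, …:
  i=0: 3
Match at i=0, j=5: e = 0·7 + 5 = 5.

5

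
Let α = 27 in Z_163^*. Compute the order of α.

54

The order of 27 must divide p − 1 = 162 = 2 · 3^4.
Divisors: 1, 2, 3, 6, 9, 18, 27, 54, 81, 162.
Check each in increasing order: 27^1 ≡ 27;  27^2 ≡ 77;  27^3 ≡ 123;  27^6 ≡ 133;  27^9 ≡ 59;  27^18 ≡ 58;  27^27 ≡ 162;  27^54 ≡ 1.
Smallest exponent giving 1 is 54.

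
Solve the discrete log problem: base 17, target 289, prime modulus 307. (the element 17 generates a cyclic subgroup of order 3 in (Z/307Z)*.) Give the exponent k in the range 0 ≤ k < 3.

2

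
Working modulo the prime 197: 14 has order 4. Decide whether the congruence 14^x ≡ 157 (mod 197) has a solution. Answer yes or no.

no

⟨14⟩ has order 4; its elements mod 197 are {1, 14, 183, 196}.
157 is not in this set.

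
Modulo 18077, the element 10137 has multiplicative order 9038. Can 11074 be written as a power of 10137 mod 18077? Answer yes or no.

11074 ∈ ⟨10137⟩ iff 11074^9038 ≡ 1 (mod 18077), since |⟨10137⟩| = 9038.
11074^9038 mod 18077 = 1.
Since 1 = 1, 11074 lies in the subgroup.

yes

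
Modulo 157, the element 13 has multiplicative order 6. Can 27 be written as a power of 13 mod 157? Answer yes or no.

no

⟨13⟩ has order 6; its elements mod 157 are {1, 12, 13, 144, 145, 156}.
27 is not in this set.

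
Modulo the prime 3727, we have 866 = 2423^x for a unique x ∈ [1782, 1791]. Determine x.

Compute 2423^1782 mod 3727 = 557, then multiply by 2423 repeatedly:
  2423^1782=557  2423^1783=437  2423^1784=383  2423^1785=3713  2423^1786=3348
  2423^1787=2252  2423^1788=268  2423^1789=866
Found 866 at exponent 1789.

1789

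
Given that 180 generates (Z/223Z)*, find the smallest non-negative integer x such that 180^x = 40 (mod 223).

185

Baby-step giant-step with m = ceil(sqrt(222)) = 15.
Baby table (180^j mod 223 for j=0..14):
  0:1  1:180  2:65  3:104  4:211  5:70  6:112  7:90
  8:144  9:52  10:217  11:35  12:56  13:45  14:72
Giant step factor: 180^(-15) ≡ 163 (mod 223).
Scan 40·163^i mod 223 for i = 0, 1, …:
  i=0: 40   i=1: 53   i=2: 165   i=3: 135
  i=4: 151   i=5: 83   i=6: 149   i=7: 203
  i=8: 85   i=9: 29   i=10: 44   i=11: 36
  i=12: 70
Match at i=12, j=5: x = 12·15 + 5 = 185.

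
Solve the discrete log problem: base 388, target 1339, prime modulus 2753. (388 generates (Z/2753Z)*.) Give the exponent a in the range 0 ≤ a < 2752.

Baby-step giant-step with m = ceil(sqrt(2752)) = 53.
Baby table (388^j mod 2753 for j=0..52):
  0:1  1:388  2:1882  3:671  4:1566  5:1948  6:1502  7:1893
  8:2186  9:244  10:1070  11:2210  12:1297  13:2190  14:1796  15:339
  16:2141  17:2055  18:1723  19:2298  20:2405  21:2626  22:278  23:497
  24:126  25:2087  26:374  27:1956  28:1853  29:431  30:2048  31:1760
  32:136  33:461  34:2676  35:407  36:995  37:640  38:550  39:1419
  40:2725  41:148  42:2364  43:483  44:200  45:516  46:1992  47:2056
  48:2111  49:1427  50:323  51:1439  52:2226
Giant step factor: 388^(-53) ≡ 157 (mod 2753).
Scan 1339·157^i mod 2753 for i = 0, 1, …:
  i=0: 1339   i=1: 995
Match at i=1, j=36: a = 1·53 + 36 = 89.

89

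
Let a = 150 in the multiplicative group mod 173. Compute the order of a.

86

The order of 150 must divide p − 1 = 172 = 2^2 · 43.
Divisors: 1, 2, 4, 43, 86, 172.
Check each in increasing order: 150^1 ≡ 150;  150^2 ≡ 10;  150^4 ≡ 100;  150^43 ≡ 172;  150^86 ≡ 1.
Smallest exponent giving 1 is 86.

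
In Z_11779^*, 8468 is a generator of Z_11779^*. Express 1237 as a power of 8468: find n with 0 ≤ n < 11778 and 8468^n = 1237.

3800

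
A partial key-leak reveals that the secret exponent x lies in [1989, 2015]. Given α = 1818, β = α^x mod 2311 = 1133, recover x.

1991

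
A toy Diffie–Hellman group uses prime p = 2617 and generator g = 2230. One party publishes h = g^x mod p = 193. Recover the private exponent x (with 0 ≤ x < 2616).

2018

Baby-step giant-step with m = ceil(sqrt(2616)) = 52.
Baby table (2230^j mod 2617 for j=0..51):
  0:1  1:2230  2:600  3:713  4:1471  5:1229  6:671  7:2023
  8:2199  9:2129  10:432  11:304  12:117  13:1827  14:2158  15:2294
  16:2002  17:2475  18:2614  19:1161  20:817  21:478  22:821  23:1547
  24:604  25:1782  26:1254  27:1464  28:1321  29:1705  30:2266  31:2370
  32:1377  33:969  34:1845  35:426  36:9  37:1751  38:166  39:1183
  40:154  41:593  42:805  43:2505  44:1472  45:842  46:1271  47:119
  48:1053  49:741  50:1103  51:2327
Giant step factor: 2230^(-52) ≡ 2304 (mod 2617).
Scan 193·2304^i mod 2617 for i = 0, 1, …:
  i=0: 193   i=1: 2399   i=2: 192   i=3: 95
  i=4: 1669   i=5: 1003   i=6: 101   i=7: 2408
  i=8: 2609   i=9: 2504     …   i=37: 1076
  i=38: 805
Match at i=38, j=42: x = 38·52 + 42 = 2018.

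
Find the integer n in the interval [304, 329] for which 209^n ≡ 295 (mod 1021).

Compute 209^304 mod 1021 = 233, then multiply by 209 repeatedly:
  209^304=233  209^305=710  209^306=345  209^307=635  209^308=1006
  209^309=949  209^310=267  209^311=669  209^312=965  209^313=548
  209^314=180  209^315=864  209^316=880  209^317=140  209^318=672
  209^319=571  209^320=903  209^321=863  209^322=671  209^323=362
  209^324=104  209^325=295
Found 295 at exponent 325.

325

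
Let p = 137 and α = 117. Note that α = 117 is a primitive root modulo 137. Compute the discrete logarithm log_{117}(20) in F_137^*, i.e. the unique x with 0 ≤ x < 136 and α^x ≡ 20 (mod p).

Baby-step giant-step with m = ceil(sqrt(136)) = 12.
Baby table (117^j mod 137 for j=0..11):
  0:1  1:117  2:126  3:83  4:121  5:46  6:39  7:42
  8:119  9:86  10:61  11:13
Giant step factor: 117^(-12) ≡ 49 (mod 137).
Scan 20·49^i mod 137 for i = 0, 1, …:
  i=0: 20   i=1: 21   i=2: 70   i=3: 5
  i=4: 108   i=5: 86
Match at i=5, j=9: x = 5·12 + 9 = 69.

69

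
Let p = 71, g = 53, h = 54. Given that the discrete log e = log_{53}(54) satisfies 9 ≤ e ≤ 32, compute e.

Compute 53^9 mod 71 = 65, then multiply by 53 repeatedly:
  53^9=65  53^10=37  53^11=44  53^12=60  53^13=56
  53^14=57  53^15=39  53^16=8  53^17=69  53^18=36
  53^19=62  53^20=20  53^21=66  53^22=19  53^23=13
  53^24=50  53^25=23  53^26=12  53^27=68  53^28=54
Found 54 at exponent 28.

28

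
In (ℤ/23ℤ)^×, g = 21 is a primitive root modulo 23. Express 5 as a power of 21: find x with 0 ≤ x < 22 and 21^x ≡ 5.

17

Successive powers of 21 modulo 23:
  21^0=1  21^1=21  21^2=4  21^3=15  21^4=16  21^5=14
  21^6=18  21^7=10  21^8=3  21^9=17  21^10=12  21^11=22
  21^12=2  21^13=19  21^14=8  21^15=7  21^16=9  21^17=5
So 21^17 ≡ 5 (mod 23), giving x = 17.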